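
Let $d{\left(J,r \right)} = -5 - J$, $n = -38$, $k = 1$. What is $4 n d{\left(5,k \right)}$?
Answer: $1520$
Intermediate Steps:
$4 n d{\left(5,k \right)} = 4 \left(-38\right) \left(-5 - 5\right) = - 152 \left(-5 - 5\right) = \left(-152\right) \left(-10\right) = 1520$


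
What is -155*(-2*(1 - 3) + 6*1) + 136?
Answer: -1414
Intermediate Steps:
-155*(-2*(1 - 3) + 6*1) + 136 = -155*(-2*(-2) + 6) + 136 = -155*(4 + 6) + 136 = -155*10 + 136 = -1550 + 136 = -1414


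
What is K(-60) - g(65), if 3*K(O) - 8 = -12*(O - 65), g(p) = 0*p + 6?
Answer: 1490/3 ≈ 496.67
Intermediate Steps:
g(p) = 6 (g(p) = 0 + 6 = 6)
K(O) = 788/3 - 4*O (K(O) = 8/3 + (-12*(O - 65))/3 = 8/3 + (-12*(-65 + O))/3 = 8/3 + (780 - 12*O)/3 = 8/3 + (260 - 4*O) = 788/3 - 4*O)
K(-60) - g(65) = (788/3 - 4*(-60)) - 1*6 = (788/3 + 240) - 6 = 1508/3 - 6 = 1490/3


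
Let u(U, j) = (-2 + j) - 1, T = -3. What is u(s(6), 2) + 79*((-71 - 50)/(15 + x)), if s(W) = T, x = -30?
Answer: 9544/15 ≈ 636.27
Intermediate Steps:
s(W) = -3
u(U, j) = -3 + j
u(s(6), 2) + 79*((-71 - 50)/(15 + x)) = (-3 + 2) + 79*((-71 - 50)/(15 - 30)) = -1 + 79*(-121/(-15)) = -1 + 79*(-121*(-1/15)) = -1 + 79*(121/15) = -1 + 9559/15 = 9544/15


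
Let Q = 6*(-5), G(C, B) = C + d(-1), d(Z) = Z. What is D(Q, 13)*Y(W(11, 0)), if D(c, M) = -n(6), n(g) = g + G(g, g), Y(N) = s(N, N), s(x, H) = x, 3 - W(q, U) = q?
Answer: 88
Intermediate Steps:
W(q, U) = 3 - q
G(C, B) = -1 + C (G(C, B) = C - 1 = -1 + C)
Y(N) = N
Q = -30
n(g) = -1 + 2*g (n(g) = g + (-1 + g) = -1 + 2*g)
D(c, M) = -11 (D(c, M) = -(-1 + 2*6) = -(-1 + 12) = -1*11 = -11)
D(Q, 13)*Y(W(11, 0)) = -11*(3 - 1*11) = -11*(3 - 11) = -11*(-8) = 88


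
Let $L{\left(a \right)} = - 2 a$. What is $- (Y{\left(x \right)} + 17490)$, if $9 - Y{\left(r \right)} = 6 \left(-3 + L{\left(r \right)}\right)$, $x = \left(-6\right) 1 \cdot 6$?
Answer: $-17085$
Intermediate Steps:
$x = -36$ ($x = \left(-6\right) 6 = -36$)
$Y{\left(r \right)} = 27 + 12 r$ ($Y{\left(r \right)} = 9 - 6 \left(-3 - 2 r\right) = 9 - \left(-18 - 12 r\right) = 9 + \left(18 + 12 r\right) = 27 + 12 r$)
$- (Y{\left(x \right)} + 17490) = - (\left(27 + 12 \left(-36\right)\right) + 17490) = - (\left(27 - 432\right) + 17490) = - (-405 + 17490) = \left(-1\right) 17085 = -17085$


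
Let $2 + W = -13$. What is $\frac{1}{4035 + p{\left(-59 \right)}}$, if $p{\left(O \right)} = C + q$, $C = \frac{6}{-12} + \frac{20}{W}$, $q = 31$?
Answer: $\frac{6}{24385} \approx 0.00024605$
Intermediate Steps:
$W = -15$ ($W = -2 - 13 = -15$)
$C = - \frac{11}{6}$ ($C = \frac{6}{-12} + \frac{20}{-15} = 6 \left(- \frac{1}{12}\right) + 20 \left(- \frac{1}{15}\right) = - \frac{1}{2} - \frac{4}{3} = - \frac{11}{6} \approx -1.8333$)
$p{\left(O \right)} = \frac{175}{6}$ ($p{\left(O \right)} = - \frac{11}{6} + 31 = \frac{175}{6}$)
$\frac{1}{4035 + p{\left(-59 \right)}} = \frac{1}{4035 + \frac{175}{6}} = \frac{1}{\frac{24385}{6}} = \frac{6}{24385}$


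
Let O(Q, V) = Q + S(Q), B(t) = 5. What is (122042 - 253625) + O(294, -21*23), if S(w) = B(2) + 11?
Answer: -131273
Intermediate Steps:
S(w) = 16 (S(w) = 5 + 11 = 16)
O(Q, V) = 16 + Q (O(Q, V) = Q + 16 = 16 + Q)
(122042 - 253625) + O(294, -21*23) = (122042 - 253625) + (16 + 294) = -131583 + 310 = -131273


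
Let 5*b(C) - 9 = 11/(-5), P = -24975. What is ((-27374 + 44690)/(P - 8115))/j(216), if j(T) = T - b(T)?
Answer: -7215/2959349 ≈ -0.0024380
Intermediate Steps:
b(C) = 34/25 (b(C) = 9/5 + (11/(-5))/5 = 9/5 + (11*(-⅕))/5 = 9/5 + (⅕)*(-11/5) = 9/5 - 11/25 = 34/25)
j(T) = -34/25 + T (j(T) = T - 1*34/25 = T - 34/25 = -34/25 + T)
((-27374 + 44690)/(P - 8115))/j(216) = ((-27374 + 44690)/(-24975 - 8115))/(-34/25 + 216) = (17316/(-33090))/(5366/25) = (17316*(-1/33090))*(25/5366) = -2886/5515*25/5366 = -7215/2959349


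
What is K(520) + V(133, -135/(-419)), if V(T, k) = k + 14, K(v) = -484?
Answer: -196795/419 ≈ -469.68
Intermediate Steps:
V(T, k) = 14 + k
K(520) + V(133, -135/(-419)) = -484 + (14 - 135/(-419)) = -484 + (14 - 135*(-1/419)) = -484 + (14 + 135/419) = -484 + 6001/419 = -196795/419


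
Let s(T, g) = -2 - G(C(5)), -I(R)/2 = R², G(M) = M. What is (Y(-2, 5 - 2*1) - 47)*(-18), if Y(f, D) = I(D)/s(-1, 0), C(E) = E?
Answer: 5598/7 ≈ 799.71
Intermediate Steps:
I(R) = -2*R²
s(T, g) = -7 (s(T, g) = -2 - 1*5 = -2 - 5 = -7)
Y(f, D) = 2*D²/7 (Y(f, D) = -2*D²/(-7) = -2*D²*(-⅐) = 2*D²/7)
(Y(-2, 5 - 2*1) - 47)*(-18) = (2*(5 - 2*1)²/7 - 47)*(-18) = (2*(5 - 2)²/7 - 47)*(-18) = ((2/7)*3² - 47)*(-18) = ((2/7)*9 - 47)*(-18) = (18/7 - 47)*(-18) = -311/7*(-18) = 5598/7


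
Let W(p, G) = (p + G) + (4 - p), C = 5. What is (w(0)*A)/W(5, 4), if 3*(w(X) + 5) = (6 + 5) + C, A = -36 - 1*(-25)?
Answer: -11/24 ≈ -0.45833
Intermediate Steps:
A = -11 (A = -36 + 25 = -11)
W(p, G) = 4 + G (W(p, G) = (G + p) + (4 - p) = 4 + G)
w(X) = 1/3 (w(X) = -5 + ((6 + 5) + 5)/3 = -5 + (11 + 5)/3 = -5 + (1/3)*16 = -5 + 16/3 = 1/3)
(w(0)*A)/W(5, 4) = ((1/3)*(-11))/(4 + 4) = -11/3/8 = -11/3*1/8 = -11/24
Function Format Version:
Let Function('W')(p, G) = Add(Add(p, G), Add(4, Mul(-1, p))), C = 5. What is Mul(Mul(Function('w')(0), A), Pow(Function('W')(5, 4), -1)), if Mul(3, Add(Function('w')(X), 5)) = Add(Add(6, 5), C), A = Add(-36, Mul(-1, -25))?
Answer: Rational(-11, 24) ≈ -0.45833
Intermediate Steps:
A = -11 (A = Add(-36, 25) = -11)
Function('W')(p, G) = Add(4, G) (Function('W')(p, G) = Add(Add(G, p), Add(4, Mul(-1, p))) = Add(4, G))
Function('w')(X) = Rational(1, 3) (Function('w')(X) = Add(-5, Mul(Rational(1, 3), Add(Add(6, 5), 5))) = Add(-5, Mul(Rational(1, 3), Add(11, 5))) = Add(-5, Mul(Rational(1, 3), 16)) = Add(-5, Rational(16, 3)) = Rational(1, 3))
Mul(Mul(Function('w')(0), A), Pow(Function('W')(5, 4), -1)) = Mul(Mul(Rational(1, 3), -11), Pow(Add(4, 4), -1)) = Mul(Rational(-11, 3), Pow(8, -1)) = Mul(Rational(-11, 3), Rational(1, 8)) = Rational(-11, 24)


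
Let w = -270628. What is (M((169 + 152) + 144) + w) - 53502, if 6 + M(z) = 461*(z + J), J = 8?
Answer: -106083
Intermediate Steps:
M(z) = 3682 + 461*z (M(z) = -6 + 461*(z + 8) = -6 + 461*(8 + z) = -6 + (3688 + 461*z) = 3682 + 461*z)
(M((169 + 152) + 144) + w) - 53502 = ((3682 + 461*((169 + 152) + 144)) - 270628) - 53502 = ((3682 + 461*(321 + 144)) - 270628) - 53502 = ((3682 + 461*465) - 270628) - 53502 = ((3682 + 214365) - 270628) - 53502 = (218047 - 270628) - 53502 = -52581 - 53502 = -106083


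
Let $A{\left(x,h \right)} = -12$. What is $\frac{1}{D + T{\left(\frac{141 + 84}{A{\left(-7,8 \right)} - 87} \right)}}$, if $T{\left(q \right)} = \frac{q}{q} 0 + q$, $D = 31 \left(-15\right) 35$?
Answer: $- \frac{11}{179050} \approx -6.1435 \cdot 10^{-5}$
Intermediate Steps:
$D = -16275$ ($D = \left(-465\right) 35 = -16275$)
$T{\left(q \right)} = q$ ($T{\left(q \right)} = 1 \cdot 0 + q = 0 + q = q$)
$\frac{1}{D + T{\left(\frac{141 + 84}{A{\left(-7,8 \right)} - 87} \right)}} = \frac{1}{-16275 + \frac{141 + 84}{-12 - 87}} = \frac{1}{-16275 + \frac{225}{-99}} = \frac{1}{-16275 + 225 \left(- \frac{1}{99}\right)} = \frac{1}{-16275 - \frac{25}{11}} = \frac{1}{- \frac{179050}{11}} = - \frac{11}{179050}$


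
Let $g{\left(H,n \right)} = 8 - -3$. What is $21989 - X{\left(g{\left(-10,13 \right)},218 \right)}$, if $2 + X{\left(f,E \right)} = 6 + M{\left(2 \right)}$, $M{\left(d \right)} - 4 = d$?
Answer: $21979$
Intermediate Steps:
$g{\left(H,n \right)} = 11$ ($g{\left(H,n \right)} = 8 + 3 = 11$)
$M{\left(d \right)} = 4 + d$
$X{\left(f,E \right)} = 10$ ($X{\left(f,E \right)} = -2 + \left(6 + \left(4 + 2\right)\right) = -2 + \left(6 + 6\right) = -2 + 12 = 10$)
$21989 - X{\left(g{\left(-10,13 \right)},218 \right)} = 21989 - 10 = 21979$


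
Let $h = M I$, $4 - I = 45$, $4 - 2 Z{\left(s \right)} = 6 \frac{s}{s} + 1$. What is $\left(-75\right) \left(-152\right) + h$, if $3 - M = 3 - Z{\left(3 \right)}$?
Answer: $\frac{22923}{2} \approx 11462.0$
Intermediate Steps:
$Z{\left(s \right)} = - \frac{3}{2}$ ($Z{\left(s \right)} = 2 - \frac{6 \frac{s}{s} + 1}{2} = 2 - \frac{6 \cdot 1 + 1}{2} = 2 - \frac{6 + 1}{2} = 2 - \frac{7}{2} = - \frac{3}{2}$)
$I = -41$ ($I = 4 - 45 = -41$)
$M = - \frac{3}{2}$ ($M = 3 - \left(3 - - \frac{3}{2}\right) = 3 - \left(3 + \frac{3}{2}\right) = 3 - \frac{9}{2} = - \frac{3}{2} \approx -1.5$)
$h = \frac{123}{2}$ ($h = \left(- \frac{3}{2}\right) \left(-41\right) = \frac{123}{2} \approx 61.5$)
$\left(-75\right) \left(-152\right) + h = \left(-75\right) \left(-152\right) + \frac{123}{2} = 11400 + \frac{123}{2} = \frac{22923}{2}$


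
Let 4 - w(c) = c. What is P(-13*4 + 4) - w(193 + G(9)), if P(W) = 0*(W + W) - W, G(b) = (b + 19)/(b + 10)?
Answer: 4531/19 ≈ 238.47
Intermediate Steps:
G(b) = (19 + b)/(10 + b)
P(W) = -W (P(W) = 0*(2*W) - W = 0 - W = -W)
w(c) = 4 - c
P(-13*4 + 4) - w(193 + G(9)) = -(-13*4 + 4) - (4 - (193 + (19 + 9)/(10 + 9))) = -(-52 + 4) - (4 - (193 + 28/19)) = -1*(-48) - (4 - (193 + (1/19)*28)) = 48 - (4 - (193 + 28/19)) = 48 - (4 - 1*3695/19) = 48 - (4 - 3695/19) = 48 - 1*(-3619/19) = 48 + 3619/19 = 4531/19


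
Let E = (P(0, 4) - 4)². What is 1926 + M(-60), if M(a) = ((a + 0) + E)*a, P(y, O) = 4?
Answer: 5526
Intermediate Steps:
E = 0 (E = (4 - 4)² = 0² = 0)
M(a) = a² (M(a) = ((a + 0) + 0)*a = (a + 0)*a = a*a = a²)
1926 + M(-60) = 1926 + (-60)² = 1926 + 3600 = 5526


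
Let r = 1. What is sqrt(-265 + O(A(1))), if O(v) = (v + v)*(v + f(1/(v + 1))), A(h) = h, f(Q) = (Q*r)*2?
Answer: 3*I*sqrt(29) ≈ 16.155*I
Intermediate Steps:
f(Q) = 2*Q (f(Q) = (Q*1)*2 = Q*2 = 2*Q)
O(v) = 2*v*(v + 2/(1 + v)) (O(v) = (v + v)*(v + 2/(v + 1)) = (2*v)*(v + 2/(1 + v)) = 2*v*(v + 2/(1 + v)))
sqrt(-265 + O(A(1))) = sqrt(-265 + 2*1*(2 + 1*(1 + 1))/(1 + 1)) = sqrt(-265 + 2*1*(2 + 1*2)/2) = sqrt(-265 + 2*1*(1/2)*(2 + 2)) = sqrt(-265 + 2*1*(1/2)*4) = sqrt(-265 + 4) = sqrt(-261) = 3*I*sqrt(29)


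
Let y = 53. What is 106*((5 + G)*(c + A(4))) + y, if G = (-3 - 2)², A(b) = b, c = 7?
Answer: 35033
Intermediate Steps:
G = 25 (G = (-5)² = 25)
106*((5 + G)*(c + A(4))) + y = 106*((5 + 25)*(7 + 4)) + 53 = 106*(30*11) + 53 = 106*330 + 53 = 34980 + 53 = 35033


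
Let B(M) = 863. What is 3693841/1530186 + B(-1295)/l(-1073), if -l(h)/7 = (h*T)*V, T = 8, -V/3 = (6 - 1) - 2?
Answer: 47530455037/19702674936 ≈ 2.4124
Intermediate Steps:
V = -9 (V = -3*((6 - 1) - 2) = -3*(5 - 2) = -3*3 = -9)
l(h) = 504*h (l(h) = -7*h*8*(-9) = -7*8*h*(-9) = -(-504)*h = 504*h)
3693841/1530186 + B(-1295)/l(-1073) = 3693841/1530186 + 863/((504*(-1073))) = 3693841*(1/1530186) + 863/(-540792) = 3693841/1530186 + 863*(-1/540792) = 3693841/1530186 - 863/540792 = 47530455037/19702674936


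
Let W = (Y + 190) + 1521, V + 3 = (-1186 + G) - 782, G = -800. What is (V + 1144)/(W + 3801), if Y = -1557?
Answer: -1627/3955 ≈ -0.41138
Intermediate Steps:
V = -2771 (V = -3 + ((-1186 - 800) - 782) = -3 + (-1986 - 782) = -3 - 2768 = -2771)
W = 154 (W = (-1557 + 190) + 1521 = -1367 + 1521 = 154)
(V + 1144)/(W + 3801) = (-2771 + 1144)/(154 + 3801) = -1627/3955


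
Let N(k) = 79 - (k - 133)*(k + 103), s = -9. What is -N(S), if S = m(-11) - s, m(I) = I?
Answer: -13714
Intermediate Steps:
S = -2 (S = -11 - 1*(-9) = -11 + 9 = -2)
N(k) = 79 - (-133 + k)*(103 + k)
-N(S) = -(13778 - 1*(-2)² + 30*(-2)) = -(13778 - 1*4 - 60) = -(13778 - 4 - 60) = -1*13714 = -13714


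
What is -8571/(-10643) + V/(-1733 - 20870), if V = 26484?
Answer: -88138899/240563729 ≈ -0.36638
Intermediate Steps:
-8571/(-10643) + V/(-1733 - 20870) = -8571/(-10643) + 26484/(-1733 - 20870) = -8571*(-1/10643) + 26484/(-22603) = 8571/10643 + 26484*(-1/22603) = 8571/10643 - 26484/22603 = -88138899/240563729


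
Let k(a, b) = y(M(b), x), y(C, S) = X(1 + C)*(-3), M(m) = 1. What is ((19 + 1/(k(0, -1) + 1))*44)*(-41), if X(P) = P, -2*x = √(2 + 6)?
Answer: -169576/5 ≈ -33915.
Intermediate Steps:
x = -√2 (x = -√(2 + 6)/2 = -√2 ≈ -1.4142)
y(C, S) = -3 - 3*C (y(C, S) = (1 + C)*(-3) = -3 - 3*C)
k(a, b) = -6 (k(a, b) = -3 - 3*1 = -3 - 3 = -6)
((19 + 1/(k(0, -1) + 1))*44)*(-41) = ((19 + 1/(-6 + 1))*44)*(-41) = ((19 + 1/(-5))*44)*(-41) = ((19 - ⅕)*44)*(-41) = ((94/5)*44)*(-41) = (4136/5)*(-41) = -169576/5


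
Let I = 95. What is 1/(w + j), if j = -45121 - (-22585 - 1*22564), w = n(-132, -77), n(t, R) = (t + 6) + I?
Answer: -⅓ ≈ -0.33333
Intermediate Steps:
n(t, R) = 101 + t (n(t, R) = (t + 6) + 95 = (6 + t) + 95 = 101 + t)
w = -31 (w = 101 - 132 = -31)
j = 28 (j = -45121 - (-22585 - 22564) = -45121 - 1*(-45149) = -45121 + 45149 = 28)
1/(w + j) = 1/(-31 + 28) = 1/(-3) = -⅓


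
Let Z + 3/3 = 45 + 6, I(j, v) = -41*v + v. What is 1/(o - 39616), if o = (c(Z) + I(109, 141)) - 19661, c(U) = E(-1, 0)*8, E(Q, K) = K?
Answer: -1/64917 ≈ -1.5404e-5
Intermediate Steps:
I(j, v) = -40*v
Z = 50 (Z = -1 + (45 + 6) = -1 + 51 = 50)
c(U) = 0 (c(U) = 0*8 = 0)
o = -25301 (o = (0 - 40*141) - 19661 = (0 - 5640) - 19661 = -5640 - 19661 = -25301)
1/(o - 39616) = 1/(-25301 - 39616) = 1/(-64917) = -1/64917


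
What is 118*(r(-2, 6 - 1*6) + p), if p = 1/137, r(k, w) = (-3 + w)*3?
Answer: -145376/137 ≈ -1061.1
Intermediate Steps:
r(k, w) = -9 + 3*w
p = 1/137 ≈ 0.0072993
118*(r(-2, 6 - 1*6) + p) = 118*((-9 + 3*(6 - 1*6)) + 1/137) = 118*((-9 + 3*(6 - 6)) + 1/137) = 118*((-9 + 3*0) + 1/137) = 118*((-9 + 0) + 1/137) = 118*(-9 + 1/137) = 118*(-1232/137) = -145376/137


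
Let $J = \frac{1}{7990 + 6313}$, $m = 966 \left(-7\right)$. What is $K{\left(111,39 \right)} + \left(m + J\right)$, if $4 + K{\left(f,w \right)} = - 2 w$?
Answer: $- \frac{97889731}{14303} \approx -6844.0$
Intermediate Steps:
$K{\left(f,w \right)} = -4 - 2 w$
$m = -6762$
$J = \frac{1}{14303} \approx 6.9915 \cdot 10^{-5}$
$K{\left(111,39 \right)} + \left(m + J\right) = \left(-4 - 78\right) + \left(-6762 + \frac{1}{14303}\right) = \left(-4 - 78\right) - \frac{96716885}{14303} = -82 - \frac{96716885}{14303} = - \frac{97889731}{14303}$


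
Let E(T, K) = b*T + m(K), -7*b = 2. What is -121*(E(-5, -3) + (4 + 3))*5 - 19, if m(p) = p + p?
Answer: -10418/7 ≈ -1488.3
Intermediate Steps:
b = -2/7 (b = -⅐*2 = -2/7 ≈ -0.28571)
m(p) = 2*p
E(T, K) = 2*K - 2*T/7 (E(T, K) = -2*T/7 + 2*K = 2*K - 2*T/7)
-121*(E(-5, -3) + (4 + 3))*5 - 19 = -121*((2*(-3) - 2/7*(-5)) + (4 + 3))*5 - 19 = -121*((-6 + 10/7) + 7)*5 - 19 = -121*(-32/7 + 7)*5 - 19 = -2057*5/7 - 19 = -121*85/7 - 19 = -10285/7 - 19 = -10418/7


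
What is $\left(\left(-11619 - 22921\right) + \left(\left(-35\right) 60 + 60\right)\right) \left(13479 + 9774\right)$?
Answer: $-850594740$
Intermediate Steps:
$\left(\left(-11619 - 22921\right) + \left(\left(-35\right) 60 + 60\right)\right) \left(13479 + 9774\right) = \left(\left(-11619 - 22921\right) + \left(-2100 + 60\right)\right) 23253 = \left(-34540 - 2040\right) 23253 = \left(-36580\right) 23253 = -850594740$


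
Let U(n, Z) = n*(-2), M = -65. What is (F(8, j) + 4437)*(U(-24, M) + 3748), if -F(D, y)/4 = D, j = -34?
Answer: 16721380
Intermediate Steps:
F(D, y) = -4*D
U(n, Z) = -2*n
(F(8, j) + 4437)*(U(-24, M) + 3748) = (-4*8 + 4437)*(-2*(-24) + 3748) = (-32 + 4437)*(48 + 3748) = 4405*3796 = 16721380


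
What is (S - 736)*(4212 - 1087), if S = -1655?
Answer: -7471875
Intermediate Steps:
(S - 736)*(4212 - 1087) = (-1655 - 736)*(4212 - 1087) = -2391*3125 = -7471875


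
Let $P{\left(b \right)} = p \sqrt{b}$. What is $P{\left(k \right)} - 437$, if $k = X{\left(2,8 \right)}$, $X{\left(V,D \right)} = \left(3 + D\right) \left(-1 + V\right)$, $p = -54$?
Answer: $-437 - 54 \sqrt{11} \approx -616.1$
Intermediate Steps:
$X{\left(V,D \right)} = \left(-1 + V\right) \left(3 + D\right)$
$k = 11$ ($k = -3 - 8 + 3 \cdot 2 + 8 \cdot 2 = -3 - 8 + 6 + 16 = 11$)
$P{\left(b \right)} = - 54 \sqrt{b}$
$P{\left(k \right)} - 437 = - 54 \sqrt{11} - 437 = -437 - 54 \sqrt{11}$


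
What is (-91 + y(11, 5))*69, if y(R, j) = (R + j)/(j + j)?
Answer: -30843/5 ≈ -6168.6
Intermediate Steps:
y(R, j) = (R + j)/(2*j) (y(R, j) = (R + j)/((2*j)) = (R + j)*(1/(2*j)) = (R + j)/(2*j))
(-91 + y(11, 5))*69 = (-91 + (½)*(11 + 5)/5)*69 = (-91 + (½)*(⅕)*16)*69 = (-91 + 8/5)*69 = -447/5*69 = -30843/5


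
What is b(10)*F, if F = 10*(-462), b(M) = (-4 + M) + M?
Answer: -73920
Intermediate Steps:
b(M) = -4 + 2*M
F = -4620
b(10)*F = (-4 + 2*10)*(-4620) = (-4 + 20)*(-4620) = 16*(-4620) = -73920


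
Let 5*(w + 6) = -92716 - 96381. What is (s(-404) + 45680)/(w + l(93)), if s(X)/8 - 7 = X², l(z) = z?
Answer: -3378660/94331 ≈ -35.817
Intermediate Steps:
w = -189127/5 (w = -6 + (-92716 - 96381)/5 = -6 + (⅕)*(-189097) = -6 - 189097/5 = -189127/5 ≈ -37825.)
s(X) = 56 + 8*X²
(s(-404) + 45680)/(w + l(93)) = ((56 + 8*(-404)²) + 45680)/(-189127/5 + 93) = ((56 + 8*163216) + 45680)/(-188662/5) = ((56 + 1305728) + 45680)*(-5/188662) = (1305784 + 45680)*(-5/188662) = 1351464*(-5/188662) = -3378660/94331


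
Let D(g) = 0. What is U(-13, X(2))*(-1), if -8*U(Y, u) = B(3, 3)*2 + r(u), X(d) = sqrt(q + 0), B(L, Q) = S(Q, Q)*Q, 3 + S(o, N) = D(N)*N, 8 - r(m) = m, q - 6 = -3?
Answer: -5/4 - sqrt(3)/8 ≈ -1.4665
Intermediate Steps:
q = 3 (q = 6 - 3 = 3)
r(m) = 8 - m
S(o, N) = -3 (S(o, N) = -3 + 0*N = -3 + 0 = -3)
B(L, Q) = -3*Q
X(d) = sqrt(3) (X(d) = sqrt(3 + 0) = sqrt(3))
U(Y, u) = 5/4 + u/8 (U(Y, u) = -(-3*3*2 + (8 - u))/8 = -(-9*2 + (8 - u))/8 = -(-18 + (8 - u))/8 = -(-10 - u)/8 = 5/4 + u/8)
U(-13, X(2))*(-1) = (5/4 + sqrt(3)/8)*(-1) = -5/4 - sqrt(3)/8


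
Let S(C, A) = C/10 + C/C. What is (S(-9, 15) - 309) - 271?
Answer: -5799/10 ≈ -579.90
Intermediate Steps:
S(C, A) = 1 + C/10 (S(C, A) = C*(⅒) + 1 = C/10 + 1 = 1 + C/10)
(S(-9, 15) - 309) - 271 = ((1 + (⅒)*(-9)) - 309) - 271 = ((1 - 9/10) - 309) - 271 = (⅒ - 309) - 271 = -3089/10 - 271 = -5799/10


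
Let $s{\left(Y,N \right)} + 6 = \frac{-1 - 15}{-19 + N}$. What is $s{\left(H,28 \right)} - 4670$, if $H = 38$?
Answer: $- \frac{42100}{9} \approx -4677.8$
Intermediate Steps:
$s{\left(Y,N \right)} = -6 - \frac{16}{-19 + N}$ ($s{\left(Y,N \right)} = -6 + \frac{-1 - 15}{-19 + N} = -6 - \frac{16}{-19 + N}$)
$s{\left(H,28 \right)} - 4670 = \frac{2 \left(49 - 84\right)}{-19 + 28} - 4670 = \frac{2 \left(49 - 84\right)}{9} - 4670 = 2 \cdot \frac{1}{9} \left(-35\right) - 4670 = - \frac{70}{9} - 4670 = - \frac{42100}{9}$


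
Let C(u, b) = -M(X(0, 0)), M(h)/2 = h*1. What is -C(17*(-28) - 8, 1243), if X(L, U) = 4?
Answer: 8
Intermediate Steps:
M(h) = 2*h (M(h) = 2*(h*1) = 2*h)
C(u, b) = -8 (C(u, b) = -2*4 = -1*8 = -8)
-C(17*(-28) - 8, 1243) = -1*(-8) = 8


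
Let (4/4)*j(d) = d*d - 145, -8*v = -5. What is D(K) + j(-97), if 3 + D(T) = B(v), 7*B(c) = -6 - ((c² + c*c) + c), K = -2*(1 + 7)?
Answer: 2074227/224 ≈ 9259.9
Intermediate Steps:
v = 5/8 (v = -⅛*(-5) = 5/8 ≈ 0.62500)
j(d) = -145 + d² (j(d) = d*d - 145 = d² - 145 = -145 + d²)
K = -16 (K = -2*8 = -16)
B(c) = -6/7 - 2*c²/7 - c/7 (B(c) = (-6 - ((c² + c*c) + c))/7 = (-6 - ((c² + c²) + c))/7 = (-6 - (2*c² + c))/7 = (-6 - (c + 2*c²))/7 = (-6 + (-c - 2*c²))/7 = (-6 - c - 2*c²)/7 = -6/7 - 2*c²/7 - c/7)
D(T) = -909/224 (D(T) = -3 + (-6/7 - 2*(5/8)²/7 - ⅐*5/8) = -3 + (-6/7 - 2/7*25/64 - 5/56) = -3 + (-6/7 - 25/224 - 5/56) = -3 - 237/224 = -909/224)
D(K) + j(-97) = -909/224 + (-145 + (-97)²) = -909/224 + (-145 + 9409) = -909/224 + 9264 = 2074227/224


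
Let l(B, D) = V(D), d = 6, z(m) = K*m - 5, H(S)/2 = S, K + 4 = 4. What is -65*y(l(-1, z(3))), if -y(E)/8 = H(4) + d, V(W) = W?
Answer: 7280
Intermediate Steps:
K = 0 (K = -4 + 4 = 0)
H(S) = 2*S
z(m) = -5 (z(m) = 0*m - 5 = 0 - 5 = -5)
l(B, D) = D
y(E) = -112 (y(E) = -8*(2*4 + 6) = -8*(8 + 6) = -8*14 = -112)
-65*y(l(-1, z(3))) = -65*(-112) = 7280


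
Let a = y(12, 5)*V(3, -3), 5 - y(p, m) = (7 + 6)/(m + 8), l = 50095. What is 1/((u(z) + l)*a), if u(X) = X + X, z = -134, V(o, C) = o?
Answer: 1/597924 ≈ 1.6725e-6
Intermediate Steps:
u(X) = 2*X
y(p, m) = 5 - 13/(8 + m) (y(p, m) = 5 - (7 + 6)/(m + 8) = 5 - 13/(8 + m))
a = 12 (a = ((27 + 5*5)/(8 + 5))*3 = ((27 + 25)/13)*3 = ((1/13)*52)*3 = 4*3 = 12)
1/((u(z) + l)*a) = 1/((2*(-134) + 50095)*12) = (1/12)/(-268 + 50095) = (1/12)/49827 = (1/49827)*(1/12) = 1/597924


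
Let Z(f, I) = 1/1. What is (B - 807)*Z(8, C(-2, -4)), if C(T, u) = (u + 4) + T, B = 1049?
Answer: 242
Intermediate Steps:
C(T, u) = 4 + T + u (C(T, u) = (4 + u) + T = 4 + T + u)
Z(f, I) = 1
(B - 807)*Z(8, C(-2, -4)) = (1049 - 807)*1 = 242*1 = 242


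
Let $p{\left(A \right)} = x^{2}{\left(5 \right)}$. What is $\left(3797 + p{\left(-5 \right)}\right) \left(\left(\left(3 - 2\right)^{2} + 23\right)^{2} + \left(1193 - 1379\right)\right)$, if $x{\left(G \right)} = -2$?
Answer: $1482390$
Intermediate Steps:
$p{\left(A \right)} = 4$ ($p{\left(A \right)} = \left(-2\right)^{2} = 4$)
$\left(3797 + p{\left(-5 \right)}\right) \left(\left(\left(3 - 2\right)^{2} + 23\right)^{2} + \left(1193 - 1379\right)\right) = \left(3797 + 4\right) \left(\left(\left(3 - 2\right)^{2} + 23\right)^{2} + \left(1193 - 1379\right)\right) = 3801 \left(\left(1^{2} + 23\right)^{2} - 186\right) = 3801 \left(\left(1 + 23\right)^{2} - 186\right) = 3801 \left(24^{2} - 186\right) = 3801 \left(576 - 186\right) = 3801 \cdot 390 = 1482390$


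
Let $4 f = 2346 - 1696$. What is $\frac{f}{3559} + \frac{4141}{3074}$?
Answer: $\frac{7618672}{5470183} \approx 1.3928$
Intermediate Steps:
$f = \frac{325}{2}$ ($f = \frac{2346 - 1696}{4} = \frac{1}{4} \cdot 650 = \frac{325}{2} \approx 162.5$)
$\frac{f}{3559} + \frac{4141}{3074} = \frac{325}{2 \cdot 3559} + \frac{4141}{3074} = \frac{325}{2} \cdot \frac{1}{3559} + 4141 \cdot \frac{1}{3074} = \frac{325}{7118} + \frac{4141}{3074} = \frac{7618672}{5470183}$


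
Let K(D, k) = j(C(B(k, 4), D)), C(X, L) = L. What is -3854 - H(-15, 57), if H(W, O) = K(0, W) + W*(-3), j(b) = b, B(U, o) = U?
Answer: -3899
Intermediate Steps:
K(D, k) = D
H(W, O) = -3*W (H(W, O) = 0 + W*(-3) = 0 - 3*W = -3*W)
-3854 - H(-15, 57) = -3854 - (-3)*(-15) = -3854 - 1*45 = -3854 - 45 = -3899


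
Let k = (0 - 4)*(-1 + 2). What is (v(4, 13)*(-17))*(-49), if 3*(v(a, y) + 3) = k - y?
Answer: -21658/3 ≈ -7219.3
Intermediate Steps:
k = -4 (k = -4*1 = -4)
v(a, y) = -13/3 - y/3 (v(a, y) = -3 + (-4 - y)/3 = -3 + (-4/3 - y/3) = -13/3 - y/3)
(v(4, 13)*(-17))*(-49) = ((-13/3 - ⅓*13)*(-17))*(-49) = ((-13/3 - 13/3)*(-17))*(-49) = -26/3*(-17)*(-49) = (442/3)*(-49) = -21658/3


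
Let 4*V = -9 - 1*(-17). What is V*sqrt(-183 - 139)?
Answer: 2*I*sqrt(322) ≈ 35.889*I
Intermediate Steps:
V = 2 (V = (-9 - 1*(-17))/4 = (-9 + 17)/4 = (1/4)*8 = 2)
V*sqrt(-183 - 139) = 2*sqrt(-183 - 139) = 2*sqrt(-322) = 2*(I*sqrt(322)) = 2*I*sqrt(322)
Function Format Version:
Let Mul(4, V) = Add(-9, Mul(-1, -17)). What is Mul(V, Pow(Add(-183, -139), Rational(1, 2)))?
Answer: Mul(2, I, Pow(322, Rational(1, 2))) ≈ Mul(35.889, I)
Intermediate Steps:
V = 2 (V = Mul(Rational(1, 4), Add(-9, Mul(-1, -17))) = Mul(Rational(1, 4), Add(-9, 17)) = Mul(Rational(1, 4), 8) = 2)
Mul(V, Pow(Add(-183, -139), Rational(1, 2))) = Mul(2, Pow(Add(-183, -139), Rational(1, 2))) = Mul(2, Pow(-322, Rational(1, 2))) = Mul(2, Mul(I, Pow(322, Rational(1, 2)))) = Mul(2, I, Pow(322, Rational(1, 2)))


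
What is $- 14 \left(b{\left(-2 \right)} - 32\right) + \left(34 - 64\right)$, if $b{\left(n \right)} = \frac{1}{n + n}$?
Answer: $\frac{843}{2} \approx 421.5$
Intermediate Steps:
$b{\left(n \right)} = \frac{1}{2 n}$
$- 14 \left(b{\left(-2 \right)} - 32\right) + \left(34 - 64\right) = - 14 \left(\frac{1}{2 \left(-2\right)} - 32\right) + \left(34 - 64\right) = - 14 \left(\frac{1}{2} \left(- \frac{1}{2}\right) - 32\right) - 30 = - 14 \left(- \frac{1}{4} - 32\right) - 30 = \left(-14\right) \left(- \frac{129}{4}\right) - 30 = \frac{903}{2} - 30 = \frac{843}{2}$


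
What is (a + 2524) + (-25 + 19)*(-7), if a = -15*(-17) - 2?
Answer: 2819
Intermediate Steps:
a = 253 (a = 255 - 2 = 253)
(a + 2524) + (-25 + 19)*(-7) = (253 + 2524) + (-25 + 19)*(-7) = 2777 - 6*(-7) = 2777 + 42 = 2819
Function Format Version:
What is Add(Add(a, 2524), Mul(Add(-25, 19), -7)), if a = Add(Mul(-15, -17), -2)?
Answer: 2819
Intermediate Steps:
a = 253 (a = Add(255, -2) = 253)
Add(Add(a, 2524), Mul(Add(-25, 19), -7)) = Add(Add(253, 2524), Mul(Add(-25, 19), -7)) = Add(2777, Mul(-6, -7)) = Add(2777, 42) = 2819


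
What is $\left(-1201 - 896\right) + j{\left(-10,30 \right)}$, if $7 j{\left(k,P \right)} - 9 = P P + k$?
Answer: $- \frac{13780}{7} \approx -1968.6$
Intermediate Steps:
$j{\left(k,P \right)} = \frac{9}{7} + \frac{k}{7} + \frac{P^{2}}{7}$ ($j{\left(k,P \right)} = \frac{9}{7} + \frac{P P + k}{7} = \frac{9}{7} + \frac{P^{2} + k}{7} = \frac{9}{7} + \frac{k + P^{2}}{7} = \frac{9}{7} + \left(\frac{k}{7} + \frac{P^{2}}{7}\right) = \frac{9}{7} + \frac{k}{7} + \frac{P^{2}}{7}$)
$\left(-1201 - 896\right) + j{\left(-10,30 \right)} = \left(-1201 - 896\right) + \left(\frac{9}{7} + \frac{1}{7} \left(-10\right) + \frac{30^{2}}{7}\right) = \left(-1201 - 896\right) + \left(\frac{9}{7} - \frac{10}{7} + \frac{1}{7} \cdot 900\right) = \left(-1201 - 896\right) + \left(\frac{9}{7} - \frac{10}{7} + \frac{900}{7}\right) = -2097 + \frac{899}{7} = - \frac{13780}{7}$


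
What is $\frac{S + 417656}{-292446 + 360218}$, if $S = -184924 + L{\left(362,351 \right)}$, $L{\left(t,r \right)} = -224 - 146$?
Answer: $\frac{116181}{33886} \approx 3.4286$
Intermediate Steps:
$L{\left(t,r \right)} = -370$ ($L{\left(t,r \right)} = -224 - 146 = -370$)
$S = -185294$ ($S = -184924 - 370 = -185294$)
$\frac{S + 417656}{-292446 + 360218} = \frac{-185294 + 417656}{-292446 + 360218} = \frac{232362}{67772} = 232362 \cdot \frac{1}{67772} = \frac{116181}{33886}$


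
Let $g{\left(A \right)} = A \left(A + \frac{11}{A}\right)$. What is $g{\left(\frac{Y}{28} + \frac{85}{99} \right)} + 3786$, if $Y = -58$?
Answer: $\frac{7296847573}{1920996} \approx 3798.5$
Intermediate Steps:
$g{\left(\frac{Y}{28} + \frac{85}{99} \right)} + 3786 = \left(11 + \left(- \frac{58}{28} + \frac{85}{99}\right)^{2}\right) + 3786 = \left(11 + \left(\left(-58\right) \frac{1}{28} + 85 \cdot \frac{1}{99}\right)^{2}\right) + 3786 = \left(11 + \left(- \frac{29}{14} + \frac{85}{99}\right)^{2}\right) + 3786 = \left(11 + \left(- \frac{1681}{1386}\right)^{2}\right) + 3786 = \left(11 + \frac{2825761}{1920996}\right) + 3786 = \frac{23956717}{1920996} + 3786 = \frac{7296847573}{1920996}$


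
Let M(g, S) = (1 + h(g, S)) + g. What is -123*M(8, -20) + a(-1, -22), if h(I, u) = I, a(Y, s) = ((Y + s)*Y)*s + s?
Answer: -2619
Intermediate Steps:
a(Y, s) = s + Y*s*(Y + s) (a(Y, s) = (Y*(Y + s))*s + s = Y*s*(Y + s) + s = s + Y*s*(Y + s))
M(g, S) = 1 + 2*g (M(g, S) = (1 + g) + g = 1 + 2*g)
-123*M(8, -20) + a(-1, -22) = -123*(1 + 2*8) - 22*(1 + (-1)² - 1*(-22)) = -123*(1 + 16) - 22*(1 + 1 + 22) = -123*17 - 22*24 = -2091 - 528 = -2619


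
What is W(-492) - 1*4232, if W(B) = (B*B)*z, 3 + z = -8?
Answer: -2666936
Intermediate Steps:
z = -11 (z = -3 - 8 = -11)
W(B) = -11*B² (W(B) = (B*B)*(-11) = B²*(-11) = -11*B²)
W(-492) - 1*4232 = -11*(-492)² - 1*4232 = -11*242064 - 4232 = -2662704 - 4232 = -2666936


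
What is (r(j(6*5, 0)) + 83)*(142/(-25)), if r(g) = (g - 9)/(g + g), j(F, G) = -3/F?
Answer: -18247/25 ≈ -729.88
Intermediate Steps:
r(g) = (-9 + g)/(2*g) (r(g) = (-9 + g)/((2*g)) = (-9 + g)*(1/(2*g)) = (-9 + g)/(2*g))
(r(j(6*5, 0)) + 83)*(142/(-25)) = ((-9 - 3/(6*5))/(2*((-3/(6*5)))) + 83)*(142/(-25)) = ((-9 - 3/30)/(2*((-3/30))) + 83)*(142*(-1/25)) = ((-9 - 3*1/30)/(2*((-3*1/30))) + 83)*(-142/25) = ((-9 - 1/10)/(2*(-1/10)) + 83)*(-142/25) = ((1/2)*(-10)*(-91/10) + 83)*(-142/25) = (91/2 + 83)*(-142/25) = (257/2)*(-142/25) = -18247/25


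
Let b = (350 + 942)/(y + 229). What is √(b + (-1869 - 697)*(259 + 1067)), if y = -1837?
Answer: I*√549860325510/402 ≈ 1844.6*I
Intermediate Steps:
b = -323/402 (b = (350 + 942)/(-1837 + 229) = 1292/(-1608) = 1292*(-1/1608) = -323/402 ≈ -0.80348)
√(b + (-1869 - 697)*(259 + 1067)) = √(-323/402 + (-1869 - 697)*(259 + 1067)) = √(-323/402 - 2566*1326) = √(-323/402 - 3402516) = √(-1367811755/402) = I*√549860325510/402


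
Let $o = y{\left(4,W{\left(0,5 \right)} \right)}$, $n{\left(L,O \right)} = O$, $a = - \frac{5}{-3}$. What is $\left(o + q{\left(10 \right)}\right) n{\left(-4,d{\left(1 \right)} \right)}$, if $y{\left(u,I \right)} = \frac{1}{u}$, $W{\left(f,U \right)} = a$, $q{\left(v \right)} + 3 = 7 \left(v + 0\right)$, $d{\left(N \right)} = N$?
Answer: $\frac{269}{4} \approx 67.25$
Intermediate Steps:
$a = \frac{5}{3}$ ($a = \left(-5\right) \left(- \frac{1}{3}\right) = \frac{5}{3} \approx 1.6667$)
$q{\left(v \right)} = -3 + 7 v$ ($q{\left(v \right)} = -3 + 7 \left(v + 0\right) = -3 + 7 v$)
$W{\left(f,U \right)} = \frac{5}{3}$
$o = \frac{1}{4} \approx 0.25$
$\left(o + q{\left(10 \right)}\right) n{\left(-4,d{\left(1 \right)} \right)} = \left(\frac{1}{4} + \left(-3 + 7 \cdot 10\right)\right) 1 = \left(\frac{1}{4} + \left(-3 + 70\right)\right) 1 = \left(\frac{1}{4} + 67\right) 1 = \frac{269}{4} \cdot 1 = \frac{269}{4}$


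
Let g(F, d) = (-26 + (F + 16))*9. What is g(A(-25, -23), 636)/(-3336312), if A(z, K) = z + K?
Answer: 87/556052 ≈ 0.00015646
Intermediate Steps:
A(z, K) = K + z
g(F, d) = -90 + 9*F (g(F, d) = (-26 + (16 + F))*9 = (-10 + F)*9 = -90 + 9*F)
g(A(-25, -23), 636)/(-3336312) = (-90 + 9*(-23 - 25))/(-3336312) = (-90 + 9*(-48))*(-1/3336312) = (-90 - 432)*(-1/3336312) = -522*(-1/3336312) = 87/556052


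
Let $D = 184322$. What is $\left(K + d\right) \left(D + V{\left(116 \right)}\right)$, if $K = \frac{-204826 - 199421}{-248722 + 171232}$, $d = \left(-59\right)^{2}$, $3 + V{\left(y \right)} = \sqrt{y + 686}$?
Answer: $\frac{16597737760301}{25830} + \frac{90048979 \sqrt{802}}{25830} \approx 6.4267 \cdot 10^{8}$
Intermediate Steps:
$V{\left(y \right)} = -3 + \sqrt{686 + y}$ ($V{\left(y \right)} = -3 + \sqrt{y + 686} = -3 + \sqrt{686 + y}$)
$d = 3481$
$K = \frac{134749}{25830}$ ($K = - \frac{404247}{-77490} = \left(-404247\right) \left(- \frac{1}{77490}\right) = \frac{134749}{25830} \approx 5.2168$)
$\left(K + d\right) \left(D + V{\left(116 \right)}\right) = \left(\frac{134749}{25830} + 3481\right) \left(184322 - \left(3 - \sqrt{686 + 116}\right)\right) = \frac{90048979 \left(184322 - \left(3 - \sqrt{802}\right)\right)}{25830} = \frac{90048979 \left(184319 + \sqrt{802}\right)}{25830} = \frac{16597737760301}{25830} + \frac{90048979 \sqrt{802}}{25830}$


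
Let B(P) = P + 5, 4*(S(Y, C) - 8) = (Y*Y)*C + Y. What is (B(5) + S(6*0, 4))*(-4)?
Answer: -72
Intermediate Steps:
S(Y, C) = 8 + Y/4 + C*Y²/4 (S(Y, C) = 8 + ((Y*Y)*C + Y)/4 = 8 + (Y²*C + Y)/4 = 8 + (C*Y² + Y)/4 = 8 + (Y + C*Y²)/4 = 8 + (Y/4 + C*Y²/4) = 8 + Y/4 + C*Y²/4)
B(P) = 5 + P
(B(5) + S(6*0, 4))*(-4) = ((5 + 5) + (8 + (6*0)/4 + (¼)*4*(6*0)²))*(-4) = (10 + (8 + (¼)*0 + (¼)*4*0²))*(-4) = (10 + (8 + 0 + (¼)*4*0))*(-4) = (10 + (8 + 0 + 0))*(-4) = (10 + 8)*(-4) = 18*(-4) = -72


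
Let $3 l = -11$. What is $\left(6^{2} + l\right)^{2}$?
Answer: $\frac{9409}{9} \approx 1045.4$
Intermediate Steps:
$l = - \frac{11}{3}$ ($l = \frac{1}{3} \left(-11\right) = - \frac{11}{3} \approx -3.6667$)
$\left(6^{2} + l\right)^{2} = \left(6^{2} - \frac{11}{3}\right)^{2} = \left(36 - \frac{11}{3}\right)^{2} = \left(\frac{97}{3}\right)^{2} = \frac{9409}{9}$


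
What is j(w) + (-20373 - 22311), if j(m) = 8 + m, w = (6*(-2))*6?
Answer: -42748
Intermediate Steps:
w = -72 (w = -12*6 = -72)
j(w) + (-20373 - 22311) = (8 - 72) + (-20373 - 22311) = -64 - 42684 = -42748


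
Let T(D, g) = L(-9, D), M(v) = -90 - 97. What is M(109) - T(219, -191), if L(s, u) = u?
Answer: -406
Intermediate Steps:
M(v) = -187
T(D, g) = D
M(109) - T(219, -191) = -187 - 1*219 = -187 - 219 = -406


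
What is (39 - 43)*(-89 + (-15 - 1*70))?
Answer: 696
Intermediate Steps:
(39 - 43)*(-89 + (-15 - 1*70)) = -4*(-89 + (-15 - 70)) = -4*(-89 - 85) = -4*(-174) = 696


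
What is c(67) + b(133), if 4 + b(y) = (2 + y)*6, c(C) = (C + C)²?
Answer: 18762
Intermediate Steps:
c(C) = 4*C² (c(C) = (2*C)² = 4*C²)
b(y) = 8 + 6*y (b(y) = -4 + (2 + y)*6 = -4 + (12 + 6*y) = 8 + 6*y)
c(67) + b(133) = 4*67² + (8 + 6*133) = 4*4489 + (8 + 798) = 17956 + 806 = 18762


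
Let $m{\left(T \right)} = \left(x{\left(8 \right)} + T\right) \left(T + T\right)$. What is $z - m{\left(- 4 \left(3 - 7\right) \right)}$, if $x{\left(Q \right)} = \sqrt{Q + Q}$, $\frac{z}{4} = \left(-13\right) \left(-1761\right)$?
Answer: $90932$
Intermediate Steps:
$z = 91572$ ($z = 4 \left(\left(-13\right) \left(-1761\right)\right) = 4 \cdot 22893 = 91572$)
$x{\left(Q \right)} = \sqrt{2} \sqrt{Q}$ ($x{\left(Q \right)} = \sqrt{2 Q} = \sqrt{2} \sqrt{Q}$)
$m{\left(T \right)} = 2 T \left(4 + T\right)$ ($m{\left(T \right)} = \left(\sqrt{2} \sqrt{8} + T\right) \left(T + T\right) = \left(\sqrt{2} \cdot 2 \sqrt{2} + T\right) 2 T = \left(4 + T\right) 2 T = 2 T \left(4 + T\right)$)
$z - m{\left(- 4 \left(3 - 7\right) \right)} = 91572 - 2 \left(- 4 \left(3 - 7\right)\right) \left(4 - 4 \left(3 - 7\right)\right) = 91572 - 2 \left(\left(-4\right) \left(-4\right)\right) \left(4 - -16\right) = 91572 - 2 \cdot 16 \left(4 + 16\right) = 91572 - 2 \cdot 16 \cdot 20 = 91572 - 640 = 90932$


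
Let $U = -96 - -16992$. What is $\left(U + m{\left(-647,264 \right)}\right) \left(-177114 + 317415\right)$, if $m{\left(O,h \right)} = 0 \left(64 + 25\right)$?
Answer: $2370525696$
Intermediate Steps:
$m{\left(O,h \right)} = 0$ ($m{\left(O,h \right)} = 0 \cdot 89 = 0$)
$U = 16896$ ($U = -96 + 16992 = 16896$)
$\left(U + m{\left(-647,264 \right)}\right) \left(-177114 + 317415\right) = \left(16896 + 0\right) \left(-177114 + 317415\right) = 16896 \cdot 140301 = 2370525696$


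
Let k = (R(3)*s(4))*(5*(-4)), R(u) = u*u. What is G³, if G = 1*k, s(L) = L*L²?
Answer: -1528823808000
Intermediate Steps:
s(L) = L³
R(u) = u²
k = -11520 (k = (3²*4³)*(5*(-4)) = (9*64)*(-20) = 576*(-20) = -11520)
G = -11520 (G = 1*(-11520) = -11520)
G³ = (-11520)³ = -1528823808000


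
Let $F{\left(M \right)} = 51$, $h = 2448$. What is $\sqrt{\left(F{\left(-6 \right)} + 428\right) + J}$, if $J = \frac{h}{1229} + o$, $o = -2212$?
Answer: $\frac{i \sqrt{2614585661}}{1229} \approx 41.605 i$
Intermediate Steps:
$J = - \frac{2716100}{1229}$ ($J = \frac{2448}{1229} - 2212 = - \frac{2716100}{1229} \approx -2210.0$)
$\sqrt{\left(F{\left(-6 \right)} + 428\right) + J} = \sqrt{\left(51 + 428\right) - \frac{2716100}{1229}} = \sqrt{479 - \frac{2716100}{1229}} = \sqrt{- \frac{2127409}{1229}} = \frac{i \sqrt{2614585661}}{1229}$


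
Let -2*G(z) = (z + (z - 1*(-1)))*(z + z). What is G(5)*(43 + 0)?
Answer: -2365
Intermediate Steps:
G(z) = -z*(1 + 2*z) (G(z) = -(z + (z - 1*(-1)))*(z + z)/2 = -(z + (z + 1))*2*z/2 = -(z + (1 + z))*2*z/2 = -(1 + 2*z)*2*z/2 = -z*(1 + 2*z))
G(5)*(43 + 0) = (-1*5*(1 + 2*5))*(43 + 0) = -1*5*(1 + 10)*43 = -1*5*11*43 = -55*43 = -2365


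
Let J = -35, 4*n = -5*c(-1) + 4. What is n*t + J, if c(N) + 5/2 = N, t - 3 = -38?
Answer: -1785/8 ≈ -223.13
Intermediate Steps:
t = -35 (t = 3 - 38 = -35)
c(N) = -5/2 + N
n = 43/8 (n = (-5*(-5/2 - 1) + 4)/4 = (-5*(-7/2) + 4)/4 = (35/2 + 4)/4 = (1/4)*(43/2) = 43/8 ≈ 5.3750)
n*t + J = (43/8)*(-35) - 35 = -1505/8 - 35 = -1785/8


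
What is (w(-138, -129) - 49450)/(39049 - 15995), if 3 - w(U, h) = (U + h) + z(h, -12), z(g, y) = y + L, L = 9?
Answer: -49177/23054 ≈ -2.1331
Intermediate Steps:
z(g, y) = 9 + y (z(g, y) = y + 9 = 9 + y)
w(U, h) = 6 - U - h (w(U, h) = 3 - ((U + h) + (9 - 12)) = 3 - ((U + h) - 3) = 3 - (-3 + U + h) = 3 + (3 - U - h) = 6 - U - h)
(w(-138, -129) - 49450)/(39049 - 15995) = ((6 - 1*(-138) - 1*(-129)) - 49450)/(39049 - 15995) = ((6 + 138 + 129) - 49450)/23054 = (273 - 49450)*(1/23054) = -49177*1/23054 = -49177/23054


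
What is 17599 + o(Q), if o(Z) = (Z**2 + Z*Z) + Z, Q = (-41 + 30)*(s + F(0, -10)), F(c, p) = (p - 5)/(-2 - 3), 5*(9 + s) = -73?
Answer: 3013018/25 ≈ 1.2052e+5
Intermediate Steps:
s = -118/5 (s = -9 + (1/5)*(-73) = -9 - 73/5 = -118/5 ≈ -23.600)
F(c, p) = 1 - p/5 (F(c, p) = (-5 + p)/(-5) = (-5 + p)*(-1/5) = 1 - p/5)
Q = 1133/5 (Q = (-41 + 30)*(-118/5 + (1 - 1/5*(-10))) = -11*(-118/5 + (1 + 2)) = -11*(-118/5 + 3) = -11*(-103/5) = 1133/5 ≈ 226.60)
o(Z) = Z + 2*Z**2 (o(Z) = (Z**2 + Z**2) + Z = 2*Z**2 + Z = Z + 2*Z**2)
17599 + o(Q) = 17599 + 1133*(1 + 2*(1133/5))/5 = 17599 + 1133*(1 + 2266/5)/5 = 17599 + (1133/5)*(2271/5) = 17599 + 2573043/25 = 3013018/25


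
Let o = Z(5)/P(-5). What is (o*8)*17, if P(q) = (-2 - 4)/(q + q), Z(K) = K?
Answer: 3400/3 ≈ 1133.3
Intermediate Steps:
P(q) = -3/q (P(q) = -6*1/(2*q) = -3/q)
o = 25/3 (o = 5/((-3/(-5))) = 5/((-3*(-⅕))) = 5/(⅗) = 5*(5/3) = 25/3 ≈ 8.3333)
(o*8)*17 = ((25/3)*8)*17 = (200/3)*17 = 3400/3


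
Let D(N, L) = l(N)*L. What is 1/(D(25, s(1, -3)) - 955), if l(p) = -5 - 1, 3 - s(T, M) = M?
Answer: -1/991 ≈ -0.0010091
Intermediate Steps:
s(T, M) = 3 - M
l(p) = -6
D(N, L) = -6*L
1/(D(25, s(1, -3)) - 955) = 1/(-6*(3 - 1*(-3)) - 955) = 1/(-6*(3 + 3) - 955) = 1/(-6*6 - 955) = 1/(-36 - 955) = 1/(-991) = -1/991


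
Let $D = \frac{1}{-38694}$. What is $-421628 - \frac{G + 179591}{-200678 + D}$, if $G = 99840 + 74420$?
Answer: $- \frac{3273942288169130}{7765034533} \approx -4.2163 \cdot 10^{5}$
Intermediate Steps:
$G = 174260$
$D = - \frac{1}{38694} \approx -2.5844 \cdot 10^{-5}$
$-421628 - \frac{G + 179591}{-200678 + D} = -421628 - \frac{174260 + 179591}{-200678 - \frac{1}{38694}} = -421628 - \frac{353851}{- \frac{7765034533}{38694}} = -421628 - 353851 \left(- \frac{38694}{7765034533}\right) = -421628 - - \frac{13691910594}{7765034533} = -421628 + \frac{13691910594}{7765034533} = - \frac{3273942288169130}{7765034533}$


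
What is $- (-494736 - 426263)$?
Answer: $920999$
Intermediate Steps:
$- (-494736 - 426263) = \left(-1\right) \left(-920999\right) = 920999$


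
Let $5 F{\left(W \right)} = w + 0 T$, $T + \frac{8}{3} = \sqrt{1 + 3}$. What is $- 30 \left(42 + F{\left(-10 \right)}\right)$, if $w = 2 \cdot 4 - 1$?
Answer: $-1302$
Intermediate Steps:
$T = - \frac{2}{3}$ ($T = - \frac{8}{3} + \sqrt{1 + 3} = - \frac{8}{3} + \sqrt{4} = - \frac{8}{3} + 2 = - \frac{2}{3} \approx -0.66667$)
$w = 7$ ($w = 8 - 1 = 7$)
$F{\left(W \right)} = \frac{7}{5}$ ($F{\left(W \right)} = \frac{7 + 0 \left(- \frac{2}{3}\right)}{5} = \frac{7 + 0}{5} = \frac{1}{5} \cdot 7 = \frac{7}{5}$)
$- 30 \left(42 + F{\left(-10 \right)}\right) = - 30 \left(42 + \frac{7}{5}\right) = \left(-30\right) \frac{217}{5} = -1302$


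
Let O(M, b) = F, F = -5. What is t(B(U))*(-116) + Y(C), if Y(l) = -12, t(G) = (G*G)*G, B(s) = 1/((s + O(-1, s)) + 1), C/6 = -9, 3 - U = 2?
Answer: -208/27 ≈ -7.7037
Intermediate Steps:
U = 1 (U = 3 - 1*2 = 3 - 2 = 1)
O(M, b) = -5
C = -54 (C = 6*(-9) = -54)
B(s) = 1/(-4 + s) (B(s) = 1/((s - 5) + 1) = 1/((-5 + s) + 1) = 1/(-4 + s))
t(G) = G³ (t(G) = G²*G = G³)
t(B(U))*(-116) + Y(C) = (1/(-4 + 1))³*(-116) - 12 = (1/(-3))³*(-116) - 12 = (-⅓)³*(-116) - 12 = -1/27*(-116) - 12 = 116/27 - 12 = -208/27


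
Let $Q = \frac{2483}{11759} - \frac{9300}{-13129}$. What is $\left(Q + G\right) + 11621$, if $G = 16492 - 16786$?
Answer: $\frac{1748848517904}{154383911} \approx 11328.0$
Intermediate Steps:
$Q = \frac{141958007}{154383911}$ ($Q = 2483 \cdot \frac{1}{11759} - - \frac{9300}{13129} = \frac{2483}{11759} + \frac{9300}{13129} = \frac{141958007}{154383911} \approx 0.91951$)
$G = -294$ ($G = 16492 - 16786 = -294$)
$\left(Q + G\right) + 11621 = \left(\frac{141958007}{154383911} - 294\right) + 11621 = - \frac{45246911827}{154383911} + 11621 = \frac{1748848517904}{154383911}$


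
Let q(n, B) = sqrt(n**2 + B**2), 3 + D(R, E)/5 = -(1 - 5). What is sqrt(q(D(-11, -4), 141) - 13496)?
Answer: sqrt(-13496 + sqrt(19906)) ≈ 115.56*I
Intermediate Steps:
D(R, E) = 5 (D(R, E) = -15 + 5*(-(1 - 5)) = -15 + 5*(-1*(-4)) = -15 + 5*4 = -15 + 20 = 5)
q(n, B) = sqrt(B**2 + n**2)
sqrt(q(D(-11, -4), 141) - 13496) = sqrt(sqrt(141**2 + 5**2) - 13496) = sqrt(sqrt(19881 + 25) - 13496) = sqrt(sqrt(19906) - 13496) = sqrt(-13496 + sqrt(19906))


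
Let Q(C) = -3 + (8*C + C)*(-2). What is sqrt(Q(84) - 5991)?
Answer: 3*I*sqrt(834) ≈ 86.637*I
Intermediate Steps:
Q(C) = -3 - 18*C (Q(C) = -3 + (9*C)*(-2) = -3 - 18*C)
sqrt(Q(84) - 5991) = sqrt((-3 - 18*84) - 5991) = sqrt((-3 - 1512) - 5991) = sqrt(-1515 - 5991) = sqrt(-7506) = 3*I*sqrt(834)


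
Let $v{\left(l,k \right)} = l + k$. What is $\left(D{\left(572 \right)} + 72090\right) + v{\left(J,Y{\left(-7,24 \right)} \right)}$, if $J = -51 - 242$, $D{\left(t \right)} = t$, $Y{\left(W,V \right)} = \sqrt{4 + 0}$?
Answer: $72371$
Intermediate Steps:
$Y{\left(W,V \right)} = 2$ ($Y{\left(W,V \right)} = \sqrt{4} = 2$)
$J = -293$ ($J = -51 - 242 = -293$)
$v{\left(l,k \right)} = k + l$
$\left(D{\left(572 \right)} + 72090\right) + v{\left(J,Y{\left(-7,24 \right)} \right)} = \left(572 + 72090\right) + \left(2 - 293\right) = 72662 - 291 = 72371$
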